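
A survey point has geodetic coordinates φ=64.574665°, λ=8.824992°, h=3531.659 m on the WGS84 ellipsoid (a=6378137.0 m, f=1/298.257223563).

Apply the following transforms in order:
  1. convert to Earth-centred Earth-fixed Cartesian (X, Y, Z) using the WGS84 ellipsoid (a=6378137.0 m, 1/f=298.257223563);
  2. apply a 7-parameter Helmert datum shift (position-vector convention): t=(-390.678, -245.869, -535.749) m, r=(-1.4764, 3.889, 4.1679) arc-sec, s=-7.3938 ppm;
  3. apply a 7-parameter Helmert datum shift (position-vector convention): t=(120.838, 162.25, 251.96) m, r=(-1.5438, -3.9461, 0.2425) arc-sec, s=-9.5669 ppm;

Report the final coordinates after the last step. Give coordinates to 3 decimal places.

X=2714526.586 m, Y=421545.454 m, Z=5740312.832 m

start: φ=64.574665°, λ=8.824992°, h=3531.659 m
→ ECEF (a=6378137.000, f=1/298.257223563): X=2714853.0581, Y=421494.1195, Z=5740699.4058
→ Helmert 7p (PV): X=2714542.0268, Y=421341.0819, Z=5740067.0077
→ Helmert 7p (PV): X=2714526.5862, Y=421545.4538, Z=5740312.8316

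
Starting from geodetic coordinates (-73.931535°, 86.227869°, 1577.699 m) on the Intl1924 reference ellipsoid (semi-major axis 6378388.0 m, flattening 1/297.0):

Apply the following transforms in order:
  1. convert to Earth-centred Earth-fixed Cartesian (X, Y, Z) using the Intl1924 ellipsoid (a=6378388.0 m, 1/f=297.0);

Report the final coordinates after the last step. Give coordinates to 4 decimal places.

start: φ=-73.931535°, λ=86.227869°, h=1577.699 m
→ ECEF (a=6378388.000, f=1/297.0): X=116537.1406, Y=1767551.6804, Z=-6108490.8158

X=116537.1406 m, Y=1767551.6804 m, Z=-6108490.8158 m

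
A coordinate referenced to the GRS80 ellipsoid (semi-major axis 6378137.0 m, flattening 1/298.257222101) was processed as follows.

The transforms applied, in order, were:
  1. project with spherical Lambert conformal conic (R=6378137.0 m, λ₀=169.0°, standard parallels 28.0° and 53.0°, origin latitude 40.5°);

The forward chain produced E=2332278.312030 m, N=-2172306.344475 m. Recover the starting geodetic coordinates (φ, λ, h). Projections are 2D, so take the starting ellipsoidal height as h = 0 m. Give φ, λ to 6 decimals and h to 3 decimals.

start: E=2332278.3120, N=-2172306.3445 m
→ lcc⁻¹: φ=18.44152400°, λ=-169.72549600°

φ=18.441524°, λ=-169.725496°, h=0.000 m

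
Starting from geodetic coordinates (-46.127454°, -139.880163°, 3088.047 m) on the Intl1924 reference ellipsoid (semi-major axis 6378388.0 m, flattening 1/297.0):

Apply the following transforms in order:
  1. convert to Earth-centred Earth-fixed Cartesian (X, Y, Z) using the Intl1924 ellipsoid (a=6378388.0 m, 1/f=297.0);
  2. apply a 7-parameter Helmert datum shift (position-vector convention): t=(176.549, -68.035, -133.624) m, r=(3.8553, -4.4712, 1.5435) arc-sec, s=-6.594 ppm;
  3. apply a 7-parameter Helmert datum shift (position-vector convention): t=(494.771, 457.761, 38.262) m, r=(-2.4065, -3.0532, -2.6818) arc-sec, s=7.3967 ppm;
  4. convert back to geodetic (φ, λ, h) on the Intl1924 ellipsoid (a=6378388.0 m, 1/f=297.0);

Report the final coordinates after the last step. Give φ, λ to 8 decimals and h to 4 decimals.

start: φ=-46.127454°, λ=-139.880163°, h=3088.047 m
→ ECEF (a=6378388.000, f=1/297.0): X=-3387969.6507, Y=-2854940.6858, Z=-4577386.9185
→ Helmert 7p (PV): X=-3387650.1744, Y=-2854929.6922, Z=-4577617.1612
→ Helmert 7p (PV): X=-3387149.8203, Y=-2854502.4102, Z=-4577629.5951
→ geod (Bowring, a=6378388.000): φ=-46.13486128°, λ=-139.87766475°, h=2632.8188 m

φ=-46.13486128°, λ=-139.87766475°, h=2632.8188 m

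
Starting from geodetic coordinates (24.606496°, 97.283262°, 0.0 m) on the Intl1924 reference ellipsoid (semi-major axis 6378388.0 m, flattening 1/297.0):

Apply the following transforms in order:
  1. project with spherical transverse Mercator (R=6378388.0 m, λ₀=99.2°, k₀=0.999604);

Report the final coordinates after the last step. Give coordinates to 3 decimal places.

E=-193948.348 m, N=2739556.773 m

start: φ=24.606496°, λ=97.283262°, h=0.000 m
→ tm (R=6378388.0, λ₀=99.2°): E=-193948.3483, N=2739556.7729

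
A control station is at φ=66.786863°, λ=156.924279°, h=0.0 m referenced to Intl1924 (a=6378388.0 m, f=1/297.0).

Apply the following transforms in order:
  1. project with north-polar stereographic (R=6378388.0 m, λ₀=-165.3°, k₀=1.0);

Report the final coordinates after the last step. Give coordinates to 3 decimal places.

start: φ=66.786863°, λ=156.924279°, h=0.000 m
→ stereo (R=6378388.0, λ₀=-165.3°): E=-1605009.0250, N=-2070976.6478

E=-1605009.025 m, N=-2070976.648 m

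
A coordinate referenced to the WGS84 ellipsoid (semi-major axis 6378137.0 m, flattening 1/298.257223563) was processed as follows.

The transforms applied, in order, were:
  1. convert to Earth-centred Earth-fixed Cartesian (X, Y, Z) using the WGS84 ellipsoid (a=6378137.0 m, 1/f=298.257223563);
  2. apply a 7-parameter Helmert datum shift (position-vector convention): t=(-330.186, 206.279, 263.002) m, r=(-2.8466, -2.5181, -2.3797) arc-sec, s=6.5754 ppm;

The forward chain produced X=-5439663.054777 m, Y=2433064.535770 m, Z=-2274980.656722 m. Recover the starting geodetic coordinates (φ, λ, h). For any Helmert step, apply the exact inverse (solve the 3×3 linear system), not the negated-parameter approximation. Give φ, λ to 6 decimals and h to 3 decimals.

start: X=-5439663.0548, Y=2433064.5358, Z=-2274980.6567 m
→ Helmert⁻¹: X=-5439352.9458, Y=2432810.9038, Z=-2275128.7195
→ geod (Bowring, a=6378137.000): φ=-21.02644500°, λ=155.90289000°, h=2788.4630 m

φ=-21.026445°, λ=155.902890°, h=2788.463 m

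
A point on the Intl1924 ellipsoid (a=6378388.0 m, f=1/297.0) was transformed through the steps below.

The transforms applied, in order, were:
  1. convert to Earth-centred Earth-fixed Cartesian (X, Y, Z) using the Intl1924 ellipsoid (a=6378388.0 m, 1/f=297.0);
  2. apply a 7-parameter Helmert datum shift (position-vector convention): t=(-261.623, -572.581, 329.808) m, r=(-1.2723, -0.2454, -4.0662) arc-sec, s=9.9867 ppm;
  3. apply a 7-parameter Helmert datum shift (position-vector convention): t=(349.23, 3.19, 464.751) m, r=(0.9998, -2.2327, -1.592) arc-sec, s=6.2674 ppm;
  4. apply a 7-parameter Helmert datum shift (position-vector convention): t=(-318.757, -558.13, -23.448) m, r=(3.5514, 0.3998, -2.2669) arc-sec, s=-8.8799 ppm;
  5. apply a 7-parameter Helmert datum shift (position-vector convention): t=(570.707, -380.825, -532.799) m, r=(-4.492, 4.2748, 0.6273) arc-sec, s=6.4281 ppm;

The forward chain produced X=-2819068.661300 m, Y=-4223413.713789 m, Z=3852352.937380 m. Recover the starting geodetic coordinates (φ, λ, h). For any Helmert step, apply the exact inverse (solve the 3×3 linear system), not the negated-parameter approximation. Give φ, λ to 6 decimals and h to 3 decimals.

start: X=-2819068.6613, Y=-4223413.7138, Z=3852352.9374 m
→ Helmert⁻¹: X=-2819713.9336, Y=-4223081.0711, Z=3852710.5622
→ Helmert⁻¹: X=-2819381.2741, Y=-4222525.0859, Z=3852835.4597
→ Helmert⁻¹: X=-2819638.5415, Y=-4222504.9012, Z=3852397.5527
→ Helmert⁻¹: X=-2819260.9499, Y=-4221969.4952, Z=3852006.5875
→ geod (Bowring, a=6378388.000): φ=37.37584800°, λ=-123.73340100°, h=2176.6150 m

φ=37.375848°, λ=-123.733401°, h=2176.615 m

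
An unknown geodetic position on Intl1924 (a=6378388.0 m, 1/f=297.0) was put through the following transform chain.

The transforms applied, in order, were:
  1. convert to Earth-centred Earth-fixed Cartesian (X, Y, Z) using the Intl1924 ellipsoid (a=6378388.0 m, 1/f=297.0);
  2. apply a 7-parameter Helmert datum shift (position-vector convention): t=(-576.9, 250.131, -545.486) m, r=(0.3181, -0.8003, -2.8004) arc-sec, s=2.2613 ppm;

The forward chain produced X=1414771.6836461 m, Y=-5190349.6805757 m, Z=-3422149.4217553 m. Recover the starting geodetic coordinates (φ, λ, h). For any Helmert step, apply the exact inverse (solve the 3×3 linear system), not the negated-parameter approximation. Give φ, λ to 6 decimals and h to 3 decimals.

start: X=1414771.6836, Y=-5190349.6806, Z=-3422149.4218 m
→ Helmert⁻¹: X=1415402.5784, Y=-5190574.1343, Z=-3421593.6853
→ geod (Bowring, a=6378388.000): φ=-32.63040000°, λ=-74.74702400°, h=3768.1870 m

φ=-32.630400°, λ=-74.747024°, h=3768.187 m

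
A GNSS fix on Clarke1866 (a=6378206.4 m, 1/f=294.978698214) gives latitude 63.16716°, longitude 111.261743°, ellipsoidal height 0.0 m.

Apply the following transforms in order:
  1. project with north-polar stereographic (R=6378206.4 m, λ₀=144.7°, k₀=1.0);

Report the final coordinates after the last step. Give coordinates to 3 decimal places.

E=-1676737.008 m, N=-2539214.273 m

start: φ=63.167160°, λ=111.261743°, h=0.000 m
→ stereo (R=6378206.4, λ₀=144.7°): E=-1676737.0079, N=-2539214.2727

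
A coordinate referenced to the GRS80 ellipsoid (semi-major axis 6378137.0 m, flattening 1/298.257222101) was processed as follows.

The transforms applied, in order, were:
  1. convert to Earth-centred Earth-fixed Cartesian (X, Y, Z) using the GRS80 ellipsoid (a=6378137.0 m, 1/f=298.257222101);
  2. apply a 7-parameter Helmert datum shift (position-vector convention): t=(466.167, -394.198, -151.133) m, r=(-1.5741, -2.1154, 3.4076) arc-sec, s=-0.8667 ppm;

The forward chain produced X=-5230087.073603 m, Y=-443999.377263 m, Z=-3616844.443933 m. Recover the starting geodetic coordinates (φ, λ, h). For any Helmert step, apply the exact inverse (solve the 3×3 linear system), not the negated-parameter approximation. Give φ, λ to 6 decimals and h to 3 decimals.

start: X=-5230087.0736, Y=-443999.3773, Z=-3616844.4439 m
→ Helmert⁻¹: X=-5230602.1920, Y=-443491.5513, Z=-3616646.1863
→ geod (Bowring, a=6378137.000): φ=-34.74550500°, λ=-175.15360500°, h=3408.2520 m

φ=-34.745505°, λ=-175.153605°, h=3408.252 m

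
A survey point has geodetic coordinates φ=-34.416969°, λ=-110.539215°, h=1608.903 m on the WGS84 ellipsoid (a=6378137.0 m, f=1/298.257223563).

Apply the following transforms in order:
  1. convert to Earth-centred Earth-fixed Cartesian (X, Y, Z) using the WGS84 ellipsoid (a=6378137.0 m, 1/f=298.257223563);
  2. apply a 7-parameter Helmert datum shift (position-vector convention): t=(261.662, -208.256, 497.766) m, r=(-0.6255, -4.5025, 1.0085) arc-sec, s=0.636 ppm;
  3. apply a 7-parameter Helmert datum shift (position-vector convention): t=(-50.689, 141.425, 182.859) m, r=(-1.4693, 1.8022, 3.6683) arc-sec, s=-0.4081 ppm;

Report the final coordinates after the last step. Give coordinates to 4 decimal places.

start: φ=-34.416969°, λ=-110.539215°, h=1608.903 m
→ ECEF (a=6378137.000, f=1/298.257223563): X=-1848473.5192, Y=-4933670.3066, Z=-3585606.7656
→ Helmert 7p (PV): X=-1848110.6411, Y=-4933901.6116, Z=-3585136.6685
→ Helmert 7p (PV): X=-1848104.1537, Y=-4933816.5789, Z=-3584901.0529

X=-1848104.1537 m, Y=-4933816.5789 m, Z=-3584901.0529 m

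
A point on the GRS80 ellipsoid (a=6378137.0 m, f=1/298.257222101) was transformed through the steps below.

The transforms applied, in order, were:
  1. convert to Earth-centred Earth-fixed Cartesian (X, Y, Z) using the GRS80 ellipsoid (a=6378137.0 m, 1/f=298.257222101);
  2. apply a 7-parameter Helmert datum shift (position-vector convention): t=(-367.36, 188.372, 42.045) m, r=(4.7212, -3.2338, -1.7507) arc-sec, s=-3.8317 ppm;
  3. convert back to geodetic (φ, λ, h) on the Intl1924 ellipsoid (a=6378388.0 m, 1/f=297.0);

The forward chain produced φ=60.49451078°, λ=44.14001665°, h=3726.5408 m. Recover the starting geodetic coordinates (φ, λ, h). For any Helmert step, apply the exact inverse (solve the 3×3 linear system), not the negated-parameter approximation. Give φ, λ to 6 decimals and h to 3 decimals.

φ=60.491034°, λ=44.133948°, h=3960.937 m

start: φ=60.494511°, λ=44.140017°, h=3726.541 m
→ ECEF (a=6378388.000, f=1/297.0): X=2261473.6381, Y=2194585.2167, Z=5531182.0673
→ Helmert⁻¹: X=2261917.7539, Y=2194551.0522, Z=5531075.5227
→ geod (Bowring, a=6378137.000): φ=60.49103400°, λ=44.13394800°, h=3960.9370 m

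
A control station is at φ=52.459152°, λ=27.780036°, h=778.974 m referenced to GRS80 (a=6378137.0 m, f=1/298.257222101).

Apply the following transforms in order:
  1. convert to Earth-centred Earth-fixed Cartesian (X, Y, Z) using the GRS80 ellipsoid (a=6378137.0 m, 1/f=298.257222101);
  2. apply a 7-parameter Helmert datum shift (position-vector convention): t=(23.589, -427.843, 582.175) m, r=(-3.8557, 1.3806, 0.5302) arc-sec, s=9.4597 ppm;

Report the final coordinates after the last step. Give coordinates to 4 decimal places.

X=3446204.7113 m, Y=1815090.7287 m, Z=5035286.6865 m

start: φ=52.459152°, λ=27.780036°, h=778.974 m
→ ECEF (a=6378137.000, f=1/298.257222101): X=3446119.4901, Y=1815398.4257, Z=5034713.8863
→ Helmert 7p (PV): X=3446204.7113, Y=1815090.7287, Z=5035286.6865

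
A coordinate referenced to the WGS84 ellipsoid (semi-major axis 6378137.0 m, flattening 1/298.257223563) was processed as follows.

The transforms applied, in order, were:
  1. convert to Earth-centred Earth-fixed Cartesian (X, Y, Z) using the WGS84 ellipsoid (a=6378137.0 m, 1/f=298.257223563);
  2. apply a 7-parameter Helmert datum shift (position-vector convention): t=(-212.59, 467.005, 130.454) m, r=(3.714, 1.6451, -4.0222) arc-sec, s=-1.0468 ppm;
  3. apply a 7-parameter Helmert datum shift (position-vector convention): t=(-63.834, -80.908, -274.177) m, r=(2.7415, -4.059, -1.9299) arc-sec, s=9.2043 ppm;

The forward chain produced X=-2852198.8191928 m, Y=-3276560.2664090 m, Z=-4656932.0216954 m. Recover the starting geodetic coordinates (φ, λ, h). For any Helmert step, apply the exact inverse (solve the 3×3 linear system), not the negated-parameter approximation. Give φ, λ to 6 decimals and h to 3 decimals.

start: X=-2852198.8192, Y=-3276560.2664, Z=-4656932.0217 m
→ Helmert⁻¹: X=-2852169.7105, Y=-3276537.7776, Z=-4656515.3081
→ Helmert⁻¹: X=-2851859.0614, Y=-3277147.6716, Z=-4656614.3739
→ geod (Bowring, a=6378137.000): φ=-47.17922900°, λ=-131.03063800°, h=1749.6540 m

φ=-47.179229°, λ=-131.030638°, h=1749.654 m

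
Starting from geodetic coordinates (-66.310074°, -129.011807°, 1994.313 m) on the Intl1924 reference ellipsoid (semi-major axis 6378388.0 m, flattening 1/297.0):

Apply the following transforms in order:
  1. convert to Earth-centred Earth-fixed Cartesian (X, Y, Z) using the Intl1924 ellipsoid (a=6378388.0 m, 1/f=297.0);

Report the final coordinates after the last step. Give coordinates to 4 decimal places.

start: φ=-66.310074°, λ=-129.011807°, h=1994.313 m
→ ECEF (a=6378388.000, f=1/297.0): X=-1618273.2926, Y=-1997559.2763, Z=-5819884.3570

X=-1618273.2926 m, Y=-1997559.2763 m, Z=-5819884.3570 m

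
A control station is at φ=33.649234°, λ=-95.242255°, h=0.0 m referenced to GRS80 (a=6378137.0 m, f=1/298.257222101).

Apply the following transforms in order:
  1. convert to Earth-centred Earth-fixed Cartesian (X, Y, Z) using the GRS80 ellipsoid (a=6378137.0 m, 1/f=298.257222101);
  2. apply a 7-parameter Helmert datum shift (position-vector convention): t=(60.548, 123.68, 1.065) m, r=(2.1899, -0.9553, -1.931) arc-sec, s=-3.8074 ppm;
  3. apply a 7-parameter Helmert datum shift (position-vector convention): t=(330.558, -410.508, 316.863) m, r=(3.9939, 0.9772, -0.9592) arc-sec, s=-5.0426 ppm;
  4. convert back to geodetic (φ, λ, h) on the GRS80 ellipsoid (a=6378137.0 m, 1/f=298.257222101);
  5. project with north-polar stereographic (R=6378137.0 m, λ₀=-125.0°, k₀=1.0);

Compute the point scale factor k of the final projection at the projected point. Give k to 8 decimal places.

1.28691954

start: φ=33.649234°, λ=-95.242255°, h=0.000 m
→ ECEF (a=6378137.000, f=1/298.257222101): X=-485607.9618, Y=-5292685.0475, Z=3514125.0598
→ Helmert 7p (PV): X=-485611.3888, Y=-5292573.9791, Z=3514054.3042
→ Helmert 7p (PV): X=-485286.3461, Y=-5293023.5827, Z=3514253.2684
→ geod (Bowring, a=6378137.000): φ=33.64865884°, λ=-95.23846920°, h=327.2232 m
→ into stereo (λ₀=-125.0°): φ=33.64865884°, λ−λ₀=29.76153080°
scale k = 1.28691954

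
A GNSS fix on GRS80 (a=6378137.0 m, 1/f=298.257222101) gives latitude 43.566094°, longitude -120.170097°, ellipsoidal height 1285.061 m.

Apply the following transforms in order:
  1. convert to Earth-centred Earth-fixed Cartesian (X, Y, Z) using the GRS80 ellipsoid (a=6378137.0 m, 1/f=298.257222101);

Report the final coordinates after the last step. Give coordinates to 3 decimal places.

start: φ=43.566094°, λ=-120.170097°, h=1285.061 m
→ ECEF (a=6378137.000, f=1/298.257222101): X=-2326775.7947, Y=-4002604.6762, Z=4374171.1061

X=-2326775.795 m, Y=-4002604.676 m, Z=4374171.106 m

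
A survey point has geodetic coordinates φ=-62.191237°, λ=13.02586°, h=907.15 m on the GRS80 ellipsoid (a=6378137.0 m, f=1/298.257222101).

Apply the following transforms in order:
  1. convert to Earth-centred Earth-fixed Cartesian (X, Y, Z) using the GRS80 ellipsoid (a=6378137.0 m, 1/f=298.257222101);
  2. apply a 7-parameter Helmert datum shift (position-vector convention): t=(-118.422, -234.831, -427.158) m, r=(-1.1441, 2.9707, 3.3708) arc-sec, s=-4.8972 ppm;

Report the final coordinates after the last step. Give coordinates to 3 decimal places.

start: φ=-62.191237°, λ=13.025860°, h=907.150 m
→ ECEF (a=6378137.000, f=1/298.257222101): X=2907009.2451, Y=672518.0986, Z=-5619291.9502
→ Helmert 7p (PV): X=2906784.6660, Y=672296.3119, Z=-5619737.1872

X=2906784.666 m, Y=672296.312 m, Z=-5619737.187 m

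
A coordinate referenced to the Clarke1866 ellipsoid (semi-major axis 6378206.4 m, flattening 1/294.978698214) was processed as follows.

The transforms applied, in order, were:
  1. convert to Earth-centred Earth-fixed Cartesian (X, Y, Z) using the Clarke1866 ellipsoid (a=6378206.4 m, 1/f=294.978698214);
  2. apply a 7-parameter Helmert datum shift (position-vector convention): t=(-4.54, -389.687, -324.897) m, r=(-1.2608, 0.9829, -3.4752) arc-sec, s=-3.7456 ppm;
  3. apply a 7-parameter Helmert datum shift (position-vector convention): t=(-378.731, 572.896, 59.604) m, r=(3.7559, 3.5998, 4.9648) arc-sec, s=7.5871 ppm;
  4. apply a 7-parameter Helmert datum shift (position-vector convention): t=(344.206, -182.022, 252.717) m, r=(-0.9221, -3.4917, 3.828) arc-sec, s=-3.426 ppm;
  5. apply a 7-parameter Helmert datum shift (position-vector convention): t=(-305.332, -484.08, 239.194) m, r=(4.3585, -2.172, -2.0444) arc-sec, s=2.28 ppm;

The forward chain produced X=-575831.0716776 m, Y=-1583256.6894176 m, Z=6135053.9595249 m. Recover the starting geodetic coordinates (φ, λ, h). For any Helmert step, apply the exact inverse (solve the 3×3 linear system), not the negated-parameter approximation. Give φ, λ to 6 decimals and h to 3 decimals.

start: X=-575831.0717, Y=-1583256.6894, Z=6135053.9595 m
→ Helmert⁻¹: X=-575444.1402, Y=-1582645.0714, Z=6134840.2799
→ Helmert⁻¹: X=-575715.8395, Y=-1582485.2109, Z=6134611.2515
→ Helmert⁻¹: X=-575477.9061, Y=-1582920.5402, Z=6134523.8846
→ Helmert⁻¹: X=-575478.0919, Y=-1582583.9760, Z=6134859.3445
→ geod (Bowring, a=6378206.400): φ=74.74981400°, λ=-109.98288300°, h=3688.4510 m

φ=74.749814°, λ=-109.982883°, h=3688.451 m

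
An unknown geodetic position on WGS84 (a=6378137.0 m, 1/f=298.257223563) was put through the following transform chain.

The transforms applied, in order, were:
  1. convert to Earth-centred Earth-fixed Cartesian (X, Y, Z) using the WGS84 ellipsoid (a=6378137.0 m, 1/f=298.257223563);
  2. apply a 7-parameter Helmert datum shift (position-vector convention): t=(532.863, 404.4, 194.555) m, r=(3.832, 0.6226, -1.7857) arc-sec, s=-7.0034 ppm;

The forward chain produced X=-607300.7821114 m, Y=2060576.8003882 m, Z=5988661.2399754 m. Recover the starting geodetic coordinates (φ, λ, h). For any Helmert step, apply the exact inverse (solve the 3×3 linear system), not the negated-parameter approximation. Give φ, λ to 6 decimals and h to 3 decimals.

start: X=-607300.7821, Y=2060576.8004, Z=5988661.2400 m
→ Helmert⁻¹: X=-607873.8145, Y=2060292.8203, Z=5988468.5138
→ geod (Bowring, a=6378137.000): φ=70.38875200°, λ=106.43829600°, h=2901.4680 m

φ=70.388752°, λ=106.438296°, h=2901.468 m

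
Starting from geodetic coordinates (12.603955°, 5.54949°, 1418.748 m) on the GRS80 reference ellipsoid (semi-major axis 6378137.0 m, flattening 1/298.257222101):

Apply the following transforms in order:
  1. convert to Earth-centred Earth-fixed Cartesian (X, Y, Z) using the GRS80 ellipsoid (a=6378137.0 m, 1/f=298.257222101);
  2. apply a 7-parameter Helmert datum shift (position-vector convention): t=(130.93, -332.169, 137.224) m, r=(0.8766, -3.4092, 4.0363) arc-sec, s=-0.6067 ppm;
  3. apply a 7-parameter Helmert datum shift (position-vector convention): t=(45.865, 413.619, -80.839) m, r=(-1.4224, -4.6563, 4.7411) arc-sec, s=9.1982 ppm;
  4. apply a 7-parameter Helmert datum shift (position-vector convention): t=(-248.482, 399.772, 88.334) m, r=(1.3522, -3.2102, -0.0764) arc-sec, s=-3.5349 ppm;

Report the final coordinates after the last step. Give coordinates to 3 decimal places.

X=6197485.413 m, Y=602907.249 m, Z=1383482.907 m

start: φ=12.603955°, λ=5.549490°, h=1418.748 m
→ ECEF (a=6378137.000, f=1/298.257222101): X=6197626.7709, Y=602166.9505, Z=1382990.0305
→ Helmert 7p (PV): X=6197719.2989, Y=601949.8170, Z=1383231.4105
→ Helmert 7p (PV): X=6197777.1096, Y=602520.9707, Z=1383299.0546
→ Helmert 7p (PV): X=6197485.4134, Y=602907.2488, Z=1383482.9074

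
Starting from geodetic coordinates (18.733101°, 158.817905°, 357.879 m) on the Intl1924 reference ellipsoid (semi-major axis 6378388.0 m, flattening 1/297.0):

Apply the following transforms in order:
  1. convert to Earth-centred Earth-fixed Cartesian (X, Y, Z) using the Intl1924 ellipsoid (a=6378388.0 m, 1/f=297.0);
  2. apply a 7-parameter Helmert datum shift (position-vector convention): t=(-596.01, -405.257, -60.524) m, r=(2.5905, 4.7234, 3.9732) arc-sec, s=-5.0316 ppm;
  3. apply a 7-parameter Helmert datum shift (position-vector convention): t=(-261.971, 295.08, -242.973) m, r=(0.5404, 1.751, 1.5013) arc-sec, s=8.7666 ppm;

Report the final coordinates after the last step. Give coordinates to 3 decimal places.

X=-5635519.896 m, Y=2183227.485 m, Z=2035447.691 m

start: φ=18.733101°, λ=158.817905°, h=357.879 m
→ ECEF (a=6378388.000, f=1/297.0): X=-5634646.8099, Y=2183509.9627, Z=2035533.5731
→ Helmert 7p (PV): X=-5635209.9157, Y=2182959.6173, Z=2035619.2609
→ Helmert 7p (PV): X=-5635519.8964, Y=2183227.4850, Z=2035447.6909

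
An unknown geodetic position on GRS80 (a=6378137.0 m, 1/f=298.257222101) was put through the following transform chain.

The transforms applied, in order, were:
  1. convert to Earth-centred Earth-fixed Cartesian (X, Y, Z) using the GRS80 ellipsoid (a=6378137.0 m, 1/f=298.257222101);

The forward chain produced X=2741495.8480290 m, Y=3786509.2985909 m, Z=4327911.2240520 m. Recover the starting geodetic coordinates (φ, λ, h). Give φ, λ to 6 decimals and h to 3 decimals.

φ=42.985424°, λ=54.094835°, h=2337.705 m

start: X=2741495.8480, Y=3786509.2986, Z=4327911.2241 m
→ geod (Bowring, a=6378137.000): φ=42.98542400°, λ=54.09483500°, h=2337.7050 m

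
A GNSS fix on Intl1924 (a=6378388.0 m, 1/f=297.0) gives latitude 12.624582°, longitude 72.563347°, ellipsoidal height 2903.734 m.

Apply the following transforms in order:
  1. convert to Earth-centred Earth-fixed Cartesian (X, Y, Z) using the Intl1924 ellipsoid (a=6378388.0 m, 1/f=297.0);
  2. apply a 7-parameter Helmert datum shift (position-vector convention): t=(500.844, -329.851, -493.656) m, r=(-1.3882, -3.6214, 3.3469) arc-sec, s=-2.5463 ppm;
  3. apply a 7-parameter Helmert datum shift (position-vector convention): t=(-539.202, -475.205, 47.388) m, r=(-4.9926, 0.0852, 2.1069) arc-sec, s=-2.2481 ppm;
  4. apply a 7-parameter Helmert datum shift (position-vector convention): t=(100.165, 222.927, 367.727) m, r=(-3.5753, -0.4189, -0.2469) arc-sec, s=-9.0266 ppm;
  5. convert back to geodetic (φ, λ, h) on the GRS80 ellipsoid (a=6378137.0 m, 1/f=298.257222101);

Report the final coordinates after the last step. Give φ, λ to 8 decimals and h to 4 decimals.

start: φ=12.624582°, λ=72.563347°, h=2903.734 m
→ ECEF (a=6378388.000, f=1/297.0): X=1866230.9260, Y=5941827.0101, Z=1385557.9108
→ Helmert 7p (PV): X=1866606.2786, Y=5941521.6363, Z=1385053.5027
→ Helmert 7p (PV): X=1866002.7626, Y=5941085.6655, Z=1384953.1929
→ Helmert 7p (PV): X=1866090.3827, Y=5941276.7370, Z=1385209.2289
→ geod (Bowring, a=6378137.000): φ=12.62227643°, λ=72.56306358°, h=2520.7894 m

φ=12.62227643°, λ=72.56306358°, h=2520.7894 m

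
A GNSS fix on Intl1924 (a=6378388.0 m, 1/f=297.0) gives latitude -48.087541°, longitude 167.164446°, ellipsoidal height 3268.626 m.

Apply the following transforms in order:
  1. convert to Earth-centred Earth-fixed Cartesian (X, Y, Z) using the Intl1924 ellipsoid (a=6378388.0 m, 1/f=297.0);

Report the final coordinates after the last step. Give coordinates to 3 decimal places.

start: φ=-48.087541°, λ=167.164446°, h=3268.626 m
→ ECEF (a=6378388.000, f=1/297.0): X=-4164142.4960, Y=948787.7191, Z=-4725904.8651

X=-4164142.496 m, Y=948787.719 m, Z=-4725904.865 m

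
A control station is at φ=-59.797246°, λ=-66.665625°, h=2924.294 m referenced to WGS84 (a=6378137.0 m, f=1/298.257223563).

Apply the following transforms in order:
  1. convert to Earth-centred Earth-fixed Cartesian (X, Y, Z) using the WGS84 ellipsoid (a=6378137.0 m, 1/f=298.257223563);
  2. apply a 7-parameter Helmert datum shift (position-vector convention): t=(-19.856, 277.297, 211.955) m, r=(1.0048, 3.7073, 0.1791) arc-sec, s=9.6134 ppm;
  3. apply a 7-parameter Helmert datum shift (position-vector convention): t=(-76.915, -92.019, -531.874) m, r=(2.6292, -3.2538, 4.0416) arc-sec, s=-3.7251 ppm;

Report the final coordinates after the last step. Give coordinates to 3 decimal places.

X=1274644.365 m, Y=-2954614.132 m, Z=-5492082.516 m

start: φ=-59.797246°, λ=-66.665625°, h=2924.294 m
→ ECEF (a=6378137.000, f=1/298.257223563): X=1274685.2475, Y=-2954904.8419, Z=-5491675.3988
→ Helmert 7p (PV): X=1274581.5058, Y=-2954628.0923, Z=-5491553.5429
→ Helmert 7p (PV): X=1274644.3645, Y=-2954614.1317, Z=-5492082.5157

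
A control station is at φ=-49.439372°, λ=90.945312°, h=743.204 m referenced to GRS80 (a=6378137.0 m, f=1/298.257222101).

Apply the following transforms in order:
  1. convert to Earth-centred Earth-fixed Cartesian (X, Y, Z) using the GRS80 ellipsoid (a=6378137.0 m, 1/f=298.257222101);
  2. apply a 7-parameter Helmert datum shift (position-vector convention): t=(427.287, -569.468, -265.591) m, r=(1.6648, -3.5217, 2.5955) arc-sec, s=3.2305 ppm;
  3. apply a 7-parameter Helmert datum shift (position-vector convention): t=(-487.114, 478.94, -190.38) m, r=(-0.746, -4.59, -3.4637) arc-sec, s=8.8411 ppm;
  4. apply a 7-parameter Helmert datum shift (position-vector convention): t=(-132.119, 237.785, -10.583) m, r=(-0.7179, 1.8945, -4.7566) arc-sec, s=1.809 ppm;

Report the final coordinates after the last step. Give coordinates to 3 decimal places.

start: φ=-49.439372°, λ=90.945312°, h=743.204 m
→ ECEF (a=6378137.000, f=1/298.257222101): X=-68564.5658, Y=4155351.6560, Z=-4823039.5314
→ Helmert 7p (PV): X=-68107.4414, Y=4154833.6769, Z=-4823288.3352
→ Helmert 7p (PV): X=-68418.0536, Y=4155333.0493, Z=-4823537.9009
→ Helmert 7p (PV): X=-68498.7748, Y=4155563.1408, Z=-4823571.0438

X=-68498.775 m, Y=4155563.141 m, Z=-4823571.044 m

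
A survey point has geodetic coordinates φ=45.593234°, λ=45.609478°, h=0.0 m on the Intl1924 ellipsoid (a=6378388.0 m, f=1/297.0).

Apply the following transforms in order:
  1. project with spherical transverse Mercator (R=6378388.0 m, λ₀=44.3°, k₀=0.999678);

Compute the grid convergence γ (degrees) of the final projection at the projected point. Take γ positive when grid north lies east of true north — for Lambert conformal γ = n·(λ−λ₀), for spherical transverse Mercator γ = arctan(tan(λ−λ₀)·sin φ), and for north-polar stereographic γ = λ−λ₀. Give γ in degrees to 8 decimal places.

start: φ=45.593234°, λ=45.609478°, h=0.000 m
→ into tm (λ₀=44.3°): φ=45.59323400°, λ−λ₀=1.30947800°
convergence γ = 0.93555781°

0.93555781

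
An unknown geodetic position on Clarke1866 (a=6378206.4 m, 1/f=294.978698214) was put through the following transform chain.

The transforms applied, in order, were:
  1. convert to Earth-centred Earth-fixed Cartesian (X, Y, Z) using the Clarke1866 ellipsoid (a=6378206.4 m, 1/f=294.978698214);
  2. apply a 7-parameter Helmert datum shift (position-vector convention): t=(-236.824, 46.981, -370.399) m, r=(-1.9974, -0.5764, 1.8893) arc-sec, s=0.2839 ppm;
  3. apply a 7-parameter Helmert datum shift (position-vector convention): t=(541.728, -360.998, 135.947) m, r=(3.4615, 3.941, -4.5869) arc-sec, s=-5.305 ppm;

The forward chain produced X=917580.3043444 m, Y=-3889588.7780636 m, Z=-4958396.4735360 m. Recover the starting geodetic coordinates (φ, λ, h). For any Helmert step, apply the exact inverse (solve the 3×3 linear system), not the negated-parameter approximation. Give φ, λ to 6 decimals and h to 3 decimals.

φ=-51.322570°, λ=-76.727683°, h=2944.104 m

start: X=917580.3043, Y=-3889588.7781, Z=-4958396.4735 m
→ Helmert⁻¹: X=917224.6706, Y=-3889311.2276, Z=-4958475.9310
→ Helmert⁻¹: X=917411.7542, Y=-3889317.4945, Z=-4958144.3509
→ geod (Bowring, a=6378206.400): φ=-51.32257000°, λ=-76.72768300°, h=2944.1040 m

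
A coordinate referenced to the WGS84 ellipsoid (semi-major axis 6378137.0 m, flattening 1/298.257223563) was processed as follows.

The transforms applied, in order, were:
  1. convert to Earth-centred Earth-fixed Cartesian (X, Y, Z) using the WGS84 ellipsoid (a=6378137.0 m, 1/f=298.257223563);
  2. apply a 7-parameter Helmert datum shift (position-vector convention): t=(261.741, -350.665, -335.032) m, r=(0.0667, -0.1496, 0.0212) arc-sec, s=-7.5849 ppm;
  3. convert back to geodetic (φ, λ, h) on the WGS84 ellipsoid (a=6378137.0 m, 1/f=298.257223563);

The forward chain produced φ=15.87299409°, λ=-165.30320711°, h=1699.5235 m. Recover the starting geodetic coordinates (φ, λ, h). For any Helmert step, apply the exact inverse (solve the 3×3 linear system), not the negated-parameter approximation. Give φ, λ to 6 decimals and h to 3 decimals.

start: φ=15.872994°, λ=-165.303207°, h=1699.524 m
→ ECEF (a=6378137.000, f=1/298.257223563): X=-5937285.1352, Y=-1557262.3909, Z=1733678.7629
→ Helmert⁻¹: X=-5937590.8146, Y=-1556922.3640, Z=1734031.7572
→ geod (Bowring, a=6378137.000): φ=15.87554400°, λ=-165.30700100°, h=1997.5160 m

φ=15.875544°, λ=-165.307001°, h=1997.516 m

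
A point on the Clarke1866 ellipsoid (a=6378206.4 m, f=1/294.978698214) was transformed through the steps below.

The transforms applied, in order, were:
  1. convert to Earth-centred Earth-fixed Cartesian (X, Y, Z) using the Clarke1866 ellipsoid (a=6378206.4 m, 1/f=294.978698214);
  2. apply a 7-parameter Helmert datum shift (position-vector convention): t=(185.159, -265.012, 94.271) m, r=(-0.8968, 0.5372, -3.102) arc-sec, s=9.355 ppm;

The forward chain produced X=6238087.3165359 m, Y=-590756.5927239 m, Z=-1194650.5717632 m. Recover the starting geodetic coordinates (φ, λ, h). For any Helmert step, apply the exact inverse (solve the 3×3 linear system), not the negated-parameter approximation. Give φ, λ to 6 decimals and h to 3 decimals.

start: X=6238087.3165, Y=-590756.5927, Z=-1194650.5718 m
→ Helmert⁻¹: X=6237855.7928, Y=-590387.0517, Z=-1194719.9869
→ geod (Bowring, a=6378206.400): φ=-10.86711100°, λ=-5.40670100°, h=1173.1100 m

φ=-10.867111°, λ=-5.406701°, h=1173.110 m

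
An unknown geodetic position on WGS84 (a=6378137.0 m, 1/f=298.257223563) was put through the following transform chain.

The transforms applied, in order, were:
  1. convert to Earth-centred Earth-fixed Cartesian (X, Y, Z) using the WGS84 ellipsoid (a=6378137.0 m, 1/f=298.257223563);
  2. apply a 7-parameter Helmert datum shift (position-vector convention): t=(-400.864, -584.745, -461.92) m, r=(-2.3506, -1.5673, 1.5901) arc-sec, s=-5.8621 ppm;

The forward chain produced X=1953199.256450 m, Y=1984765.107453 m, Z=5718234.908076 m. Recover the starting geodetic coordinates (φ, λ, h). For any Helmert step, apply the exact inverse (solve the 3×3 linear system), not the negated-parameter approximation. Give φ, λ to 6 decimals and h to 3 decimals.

φ=64.182483°, λ=45.459801°, h=149.473 m

start: X=1953199.2565, Y=1984765.1075, Z=5718234.9081 m
→ Helmert⁻¹: X=1953670.3310, Y=1985281.2590, Z=5718738.1312
→ geod (Bowring, a=6378137.000): φ=64.18248300°, λ=45.45980100°, h=149.4730 m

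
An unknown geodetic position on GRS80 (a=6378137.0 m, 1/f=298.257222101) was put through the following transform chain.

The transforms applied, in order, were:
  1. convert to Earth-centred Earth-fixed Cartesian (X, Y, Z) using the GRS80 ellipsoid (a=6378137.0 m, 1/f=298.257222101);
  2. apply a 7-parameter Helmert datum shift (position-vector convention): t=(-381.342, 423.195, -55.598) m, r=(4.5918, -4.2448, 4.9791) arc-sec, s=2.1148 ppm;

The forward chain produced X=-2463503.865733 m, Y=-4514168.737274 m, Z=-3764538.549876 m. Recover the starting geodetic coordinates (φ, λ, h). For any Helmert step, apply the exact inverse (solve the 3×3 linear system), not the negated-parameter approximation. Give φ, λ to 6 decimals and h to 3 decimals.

start: X=-2463503.8657, Y=-4514168.7373, Z=-3764538.5499 m
→ Helmert⁻¹: X=-2463303.7619, Y=-4514606.7224, Z=-3764323.7948
→ geod (Bowring, a=6378137.000): φ=-36.38557100°, λ=-118.61819600°, h=2703.9920 m

φ=-36.385571°, λ=-118.618196°, h=2703.992 m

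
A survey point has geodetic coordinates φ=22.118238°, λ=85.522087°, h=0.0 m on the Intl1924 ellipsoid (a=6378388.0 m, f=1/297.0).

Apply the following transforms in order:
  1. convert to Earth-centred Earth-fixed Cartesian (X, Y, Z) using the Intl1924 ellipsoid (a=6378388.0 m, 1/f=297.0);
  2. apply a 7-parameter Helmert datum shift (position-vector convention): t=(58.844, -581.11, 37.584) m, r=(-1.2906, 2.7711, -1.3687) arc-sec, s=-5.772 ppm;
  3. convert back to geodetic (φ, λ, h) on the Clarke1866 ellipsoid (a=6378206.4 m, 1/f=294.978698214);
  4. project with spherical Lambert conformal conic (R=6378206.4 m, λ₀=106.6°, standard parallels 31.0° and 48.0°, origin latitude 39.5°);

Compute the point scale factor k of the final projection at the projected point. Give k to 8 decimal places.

1.03366927

start: φ=22.118238°, λ=85.522087°, h=0.000 m
→ ECEF (a=6378388.000, f=1/297.0): X=461563.5230, Y=5893766.9647, Z=2386577.8277
→ Helmert 7p (PV): X=461690.8743, Y=5893163.7059, Z=2386558.5584
→ geod (Bowring, a=6378206.400): φ=22.12100926°, λ=85.52039987°, h=-352.8777 m
→ into lcc (λ₀=106.6°): φ=22.12100926°, λ−λ₀=-21.07960013°
scale k = 1.03366927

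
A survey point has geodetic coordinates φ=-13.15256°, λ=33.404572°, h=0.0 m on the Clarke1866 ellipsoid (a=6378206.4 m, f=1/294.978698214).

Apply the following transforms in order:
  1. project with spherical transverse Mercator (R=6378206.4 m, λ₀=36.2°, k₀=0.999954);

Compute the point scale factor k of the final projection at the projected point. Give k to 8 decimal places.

start: φ=-13.152560°, λ=33.404572°, h=0.000 m
→ into tm (λ₀=36.2°): φ=-13.15256000°, λ−λ₀=-2.79542800°
scale k = 1.00108354

1.00108354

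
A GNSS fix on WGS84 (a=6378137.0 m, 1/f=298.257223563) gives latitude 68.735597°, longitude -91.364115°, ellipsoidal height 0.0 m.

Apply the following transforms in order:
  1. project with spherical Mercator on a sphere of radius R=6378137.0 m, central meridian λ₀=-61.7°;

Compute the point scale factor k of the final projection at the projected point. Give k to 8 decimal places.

2.75731000

start: φ=68.735597°, λ=-91.364115°, h=0.000 m
→ into merc (λ₀=-61.7°): φ=68.73559700°, λ−λ₀=-29.66411500°
scale k = 2.75731000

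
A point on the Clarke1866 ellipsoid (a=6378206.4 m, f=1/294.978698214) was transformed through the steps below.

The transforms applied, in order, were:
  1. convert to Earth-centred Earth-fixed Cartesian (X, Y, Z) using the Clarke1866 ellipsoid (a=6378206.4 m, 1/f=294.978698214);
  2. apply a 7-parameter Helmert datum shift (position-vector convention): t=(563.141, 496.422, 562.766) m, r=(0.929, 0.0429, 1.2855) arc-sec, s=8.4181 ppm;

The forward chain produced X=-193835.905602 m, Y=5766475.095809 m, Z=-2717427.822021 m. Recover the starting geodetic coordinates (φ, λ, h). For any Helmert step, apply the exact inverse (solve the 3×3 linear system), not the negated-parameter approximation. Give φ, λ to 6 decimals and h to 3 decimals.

φ=-25.376432°, λ=91.930628°, h=3126.413 m

start: X=-193835.9056, Y=5766475.0958, Z=-2717427.8220 m
→ Helmert⁻¹: X=-194360.9100, Y=5765919.1053, Z=-2717993.7176
→ geod (Bowring, a=6378206.400): φ=-25.37643200°, λ=91.93062800°, h=3126.4130 m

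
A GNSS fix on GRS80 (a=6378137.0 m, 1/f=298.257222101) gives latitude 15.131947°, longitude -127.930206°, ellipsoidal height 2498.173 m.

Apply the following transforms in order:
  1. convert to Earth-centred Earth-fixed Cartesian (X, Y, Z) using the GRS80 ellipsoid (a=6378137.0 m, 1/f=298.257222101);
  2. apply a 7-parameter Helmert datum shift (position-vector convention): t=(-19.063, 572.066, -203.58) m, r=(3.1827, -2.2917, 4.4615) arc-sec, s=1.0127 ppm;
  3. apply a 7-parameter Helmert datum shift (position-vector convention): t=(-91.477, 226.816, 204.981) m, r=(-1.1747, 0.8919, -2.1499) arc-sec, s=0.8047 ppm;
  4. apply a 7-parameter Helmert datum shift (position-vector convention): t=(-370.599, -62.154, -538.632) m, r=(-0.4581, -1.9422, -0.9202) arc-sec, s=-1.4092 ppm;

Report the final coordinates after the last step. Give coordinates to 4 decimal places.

X=-3787530.8375 m, Y=-4858701.1211 m, Z=1654215.8424 m

start: φ=15.131947°, λ=-127.930206°, h=2498.173 m
→ ECEF (a=6378137.000, f=1/298.257222101): X=-3787054.1276, Y=-4859397.8814, Z=1654850.2771
→ Helmert 7p (PV): X=-3786990.3033, Y=-4858938.1850, Z=1654531.3156
→ Helmert 7p (PV): X=-3787128.3182, Y=-4858666.3844, Z=1654781.6754
→ Helmert 7p (PV): X=-3787530.8375, Y=-4858701.1211, Z=1654215.8424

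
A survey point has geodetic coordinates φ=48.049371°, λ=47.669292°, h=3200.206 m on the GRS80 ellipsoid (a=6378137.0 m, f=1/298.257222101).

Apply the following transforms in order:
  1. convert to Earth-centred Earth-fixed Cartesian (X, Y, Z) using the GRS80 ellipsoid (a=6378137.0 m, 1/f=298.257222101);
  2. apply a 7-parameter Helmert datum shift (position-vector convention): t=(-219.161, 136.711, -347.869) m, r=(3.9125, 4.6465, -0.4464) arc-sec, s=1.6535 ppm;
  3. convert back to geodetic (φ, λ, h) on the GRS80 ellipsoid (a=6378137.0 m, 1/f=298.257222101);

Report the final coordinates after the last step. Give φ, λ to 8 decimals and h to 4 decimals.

φ=48.04752555°, λ=47.67071109°, h=2920.9031 m

start: φ=48.049371°, λ=47.669292°, h=3200.206 m
→ ECEF (a=6378137.000, f=1/298.257222101): X=2877998.4524, Y=3159475.5662, Z=4722927.8928
→ Helmert 7p (PV): X=2877897.2809, Y=3159521.6866, Z=4722582.9309
→ geod (Bowring, a=6378137.000): φ=48.04752555°, λ=47.67071109°, h=2920.9031 m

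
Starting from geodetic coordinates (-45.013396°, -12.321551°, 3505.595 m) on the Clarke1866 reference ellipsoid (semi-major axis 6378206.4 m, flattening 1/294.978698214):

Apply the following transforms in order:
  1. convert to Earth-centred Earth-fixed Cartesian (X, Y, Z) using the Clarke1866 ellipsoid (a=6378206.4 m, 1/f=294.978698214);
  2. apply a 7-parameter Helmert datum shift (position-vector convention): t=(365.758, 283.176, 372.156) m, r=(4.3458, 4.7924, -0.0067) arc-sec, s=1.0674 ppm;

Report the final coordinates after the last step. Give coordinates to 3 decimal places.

X=4415318.851 m, Y=-964000.308 m, Z=-4490432.779 m

start: φ=-45.013396°, λ=-12.321551°, h=3505.595 m
→ ECEF (a=6378206.400, f=1/294.978698214): X=4415052.7495, Y=-964376.9254, Z=-4490677.2429
→ Helmert 7p (PV): X=4415318.8513, Y=-964000.3079, Z=-4490432.7791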